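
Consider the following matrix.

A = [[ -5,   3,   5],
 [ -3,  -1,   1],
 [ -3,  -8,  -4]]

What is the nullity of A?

Row reduce to echelon form.
R2 ← R2 − (3/5)·R1: [0, -14/5, -2]
R3 ← R3 − (3/5)·R1: [0, -49/5, -7]
R3 ← R3 − (7/2)·R2: [0, 0, 0]
2 nonzero rows, so rank(A) = 2.
A has 3 columns; by rank–nullity, nullity = 3 − 2 = 1.

1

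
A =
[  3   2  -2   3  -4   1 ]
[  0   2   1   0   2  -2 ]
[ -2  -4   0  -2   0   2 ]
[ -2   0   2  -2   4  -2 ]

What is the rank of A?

Row reduce to echelon form.
R3 ← R3 + (2/3)·R1: [0, -8/3, -4/3, 0, -8/3, 8/3]
R4 ← R4 + (2/3)·R1: [0, 4/3, 2/3, 0, 4/3, -4/3]
R3 ← R3 + (4/3)·R2: [0, 0, 0, 0, 0, 0]
R4 ← R4 − (2/3)·R2: [0, 0, 0, 0, 0, 0]
Echelon form has 2 nonzero rows, so rank(A) = 2.

2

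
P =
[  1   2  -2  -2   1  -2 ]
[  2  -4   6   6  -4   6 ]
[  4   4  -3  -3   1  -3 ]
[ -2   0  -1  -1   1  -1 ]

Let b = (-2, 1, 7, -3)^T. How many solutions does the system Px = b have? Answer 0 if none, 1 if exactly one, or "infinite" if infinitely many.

Row reduce the augmented matrix [P | b].
R2 ← R2 − (2)·R1: [0, -8, 10, 10, -6, 10, 5]
R3 ← R3 − (4)·R1: [0, -4, 5, 5, -3, 5, 15]
R4 ← R4 + (2)·R1: [0, 4, -5, -5, 3, -5, -7]
R3 ← R3 − (1/2)·R2: [0, 0, 0, 0, 0, 0, 25/2]
R4 ← R4 + (1/2)·R2: [0, 0, 0, 0, 0, 0, -9/2]
R4 ← R4 + (9/25)·R3: [0, 0, 0, 0, 0, 0, 0]
The echelon form has 3 nonzero rows; the last pivot sits in the augmented column, so rank(P) = 2 but rank([P|b]) = 3.
Since the ranks differ, the system is inconsistent.
It has no solutions.

0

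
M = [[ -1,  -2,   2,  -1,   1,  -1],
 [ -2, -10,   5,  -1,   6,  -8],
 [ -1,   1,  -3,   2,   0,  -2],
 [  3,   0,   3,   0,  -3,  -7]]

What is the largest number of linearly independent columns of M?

Row reduce to echelon form.
R2 ← R2 − (2)·R1: [0, -6, 1, 1, 4, -6]
R3 ← R3 − R1: [0, 3, -5, 3, -1, -1]
R4 ← R4 + (3)·R1: [0, -6, 9, -3, 0, -10]
R3 ← R3 + (1/2)·R2: [0, 0, -9/2, 7/2, 1, -4]
R4 ← R4 − R2: [0, 0, 8, -4, -4, -4]
R4 ← R4 + (16/9)·R3: [0, 0, 0, 20/9, -20/9, -100/9]
Echelon form has 4 nonzero rows, so rank(M) = 4.
The rank gives the maximum number of linearly independent columns: 4.

4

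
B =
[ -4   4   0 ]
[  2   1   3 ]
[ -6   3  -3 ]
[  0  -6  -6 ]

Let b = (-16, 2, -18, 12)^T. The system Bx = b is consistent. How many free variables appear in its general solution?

1

Row reduce the augmented matrix [B | b].
R2 ← R2 + (1/2)·R1: [0, 3, 3, -6]
R3 ← R3 − (3/2)·R1: [0, -3, -3, 6]
R3 ← R3 + R2: [0, 0, 0, 0]
R4 ← R4 + (2)·R2: [0, 0, 0, 0]
The echelon form has 2 nonzero rows, and every pivot lies in the first 3 columns, so rank(B) = rank([B|b]) = 2.
The system is consistent.
Free variables = (unknowns) − (rank) = 3 − 2 = 1.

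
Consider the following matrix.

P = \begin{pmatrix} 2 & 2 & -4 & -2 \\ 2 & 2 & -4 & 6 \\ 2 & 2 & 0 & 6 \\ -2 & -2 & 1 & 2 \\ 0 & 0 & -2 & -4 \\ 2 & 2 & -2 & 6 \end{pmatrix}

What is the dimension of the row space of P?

Row reduce to echelon form.
R2 ← R2 − R1: [0, 0, 0, 8]
R3 ← R3 − R1: [0, 0, 4, 8]
R4 ← R4 + R1: [0, 0, -3, 0]
R6 ← R6 − R1: [0, 0, 2, 8]
Swap R2 ↔ R3
R4 ← R4 + (3/4)·R2: [0, 0, 0, 6]
R5 ← R5 + (1/2)·R2: [0, 0, 0, 0]
R6 ← R6 − (1/2)·R2: [0, 0, 0, 4]
R4 ← R4 − (3/4)·R3: [0, 0, 0, 0]
R6 ← R6 − (1/2)·R3: [0, 0, 0, 0]
Echelon form has 3 nonzero rows, so rank(P) = 3.
The row space has dimension equal to the rank: 3.

3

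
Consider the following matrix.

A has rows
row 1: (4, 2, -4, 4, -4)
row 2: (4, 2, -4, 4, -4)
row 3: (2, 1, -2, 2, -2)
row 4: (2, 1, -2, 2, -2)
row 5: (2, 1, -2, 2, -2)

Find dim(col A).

1

Row reduce to echelon form.
R2 ← R2 − R1: [0, 0, 0, 0, 0]
R3 ← R3 − (1/2)·R1: [0, 0, 0, 0, 0]
R4 ← R4 − (1/2)·R1: [0, 0, 0, 0, 0]
R5 ← R5 − (1/2)·R1: [0, 0, 0, 0, 0]
Echelon form has 1 nonzero row, so rank(A) = 1.
The column space has dimension equal to the rank: 1.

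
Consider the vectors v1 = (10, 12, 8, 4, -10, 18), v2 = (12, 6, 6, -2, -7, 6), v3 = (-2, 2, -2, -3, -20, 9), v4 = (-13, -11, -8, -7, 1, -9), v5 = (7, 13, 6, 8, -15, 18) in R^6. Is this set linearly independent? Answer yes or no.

yes

Form the matrix with these vectors as rows and row reduce.
R2 ← R2 − (6/5)·R1: [0, -42/5, -18/5, -34/5, 5, -78/5]
R3 ← R3 + (1/5)·R1: [0, 22/5, -2/5, -11/5, -22, 63/5]
R4 ← R4 + (13/10)·R1: [0, 23/5, 12/5, -9/5, -12, 72/5]
R5 ← R5 − (7/10)·R1: [0, 23/5, 2/5, 26/5, -8, 27/5]
R3 ← R3 + (11/21)·R2: [0, 0, -16/7, -121/21, -407/21, 31/7]
R4 ← R4 + (23/42)·R2: [0, 0, 3/7, -116/21, -389/42, 41/7]
R5 ← R5 + (23/42)·R2: [0, 0, -11/7, 31/21, -221/42, -22/7]
R4 ← R4 + (3/16)·R3: [0, 0, 0, -317/48, -619/48, 107/16]
R5 ← R5 − (11/16)·R3: [0, 0, 0, 87/16, 129/16, -99/16]
R5 ← R5 + (261/317)·R4: [0, 0, 0, 0, -810/317, -216/317]
5 nonzero rows, so the 5 vectors span a space of dimension 5.
Since 5 = 5, the vectors are linearly independent.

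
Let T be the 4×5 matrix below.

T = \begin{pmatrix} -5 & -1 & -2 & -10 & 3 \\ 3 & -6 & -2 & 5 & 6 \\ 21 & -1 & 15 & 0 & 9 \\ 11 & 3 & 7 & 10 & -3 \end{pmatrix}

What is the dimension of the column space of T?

Row reduce to echelon form.
R2 ← R2 + (3/5)·R1: [0, -33/5, -16/5, -1, 39/5]
R3 ← R3 + (21/5)·R1: [0, -26/5, 33/5, -42, 108/5]
R4 ← R4 + (11/5)·R1: [0, 4/5, 13/5, -12, 18/5]
R3 ← R3 − (26/33)·R2: [0, 0, 301/33, -1360/33, 170/11]
R4 ← R4 + (4/33)·R2: [0, 0, 73/33, -400/33, 50/11]
R4 ← R4 − (73/301)·R3: [0, 0, 0, -640/301, 240/301]
Echelon form has 4 nonzero rows, so rank(T) = 4.
The column space has dimension equal to the rank: 4.

4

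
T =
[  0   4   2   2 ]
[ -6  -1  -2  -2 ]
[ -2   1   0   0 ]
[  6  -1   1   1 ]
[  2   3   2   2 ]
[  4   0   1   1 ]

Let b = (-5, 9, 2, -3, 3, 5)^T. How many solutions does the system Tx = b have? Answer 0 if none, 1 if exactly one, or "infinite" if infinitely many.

Row reduce the augmented matrix [T | b].
Swap R1 ↔ R2
R3 ← R3 − (1/3)·R1: [0, 4/3, 2/3, 2/3, -1]
R4 ← R4 + R1: [0, -2, -1, -1, 6]
R5 ← R5 + (1/3)·R1: [0, 8/3, 4/3, 4/3, 6]
R6 ← R6 + (2/3)·R1: [0, -2/3, -1/3, -1/3, 11]
R3 ← R3 − (1/3)·R2: [0, 0, 0, 0, 2/3]
R4 ← R4 + (1/2)·R2: [0, 0, 0, 0, 7/2]
R5 ← R5 − (2/3)·R2: [0, 0, 0, 0, 28/3]
R6 ← R6 + (1/6)·R2: [0, 0, 0, 0, 61/6]
R4 ← R4 − (21/4)·R3: [0, 0, 0, 0, 0]
R5 ← R5 − (14)·R3: [0, 0, 0, 0, 0]
R6 ← R6 − (61/4)·R3: [0, 0, 0, 0, 0]
The echelon form has 3 nonzero rows; the last pivot sits in the augmented column, so rank(T) = 2 but rank([T|b]) = 3.
Since the ranks differ, the system is inconsistent.
It has no solutions.

0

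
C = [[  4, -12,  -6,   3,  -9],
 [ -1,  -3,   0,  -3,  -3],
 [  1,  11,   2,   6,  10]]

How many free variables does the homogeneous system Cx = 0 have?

3

Row reduce to echelon form.
R2 ← R2 + (1/4)·R1: [0, -6, -3/2, -9/4, -21/4]
R3 ← R3 − (1/4)·R1: [0, 14, 7/2, 21/4, 49/4]
R3 ← R3 + (7/3)·R2: [0, 0, 0, 0, 0]
2 nonzero rows, so rank(C) = 2.
C has 5 columns; by rank–nullity, nullity = 5 − 2 = 3.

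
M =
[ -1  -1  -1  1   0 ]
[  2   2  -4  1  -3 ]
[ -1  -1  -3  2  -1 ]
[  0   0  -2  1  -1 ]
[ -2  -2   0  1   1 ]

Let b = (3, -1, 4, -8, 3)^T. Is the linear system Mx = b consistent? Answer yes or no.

Row reduce the augmented matrix [M | b].
R2 ← R2 + (2)·R1: [0, 0, -6, 3, -3, 5]
R3 ← R3 − R1: [0, 0, -2, 1, -1, 1]
R5 ← R5 − (2)·R1: [0, 0, 2, -1, 1, -3]
R3 ← R3 − (1/3)·R2: [0, 0, 0, 0, 0, -2/3]
R4 ← R4 − (1/3)·R2: [0, 0, 0, 0, 0, -29/3]
R5 ← R5 + (1/3)·R2: [0, 0, 0, 0, 0, -4/3]
R4 ← R4 − (29/2)·R3: [0, 0, 0, 0, 0, 0]
R5 ← R5 − (2)·R3: [0, 0, 0, 0, 0, 0]
The echelon form has 3 nonzero rows; the last pivot sits in the augmented column, so rank(M) = 2 but rank([M|b]) = 3.
Since the ranks differ, the system is inconsistent.

no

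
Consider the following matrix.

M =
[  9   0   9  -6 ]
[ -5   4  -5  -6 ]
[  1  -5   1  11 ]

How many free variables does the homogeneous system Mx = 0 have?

2

Row reduce to echelon form.
R2 ← R2 + (5/9)·R1: [0, 4, 0, -28/3]
R3 ← R3 − (1/9)·R1: [0, -5, 0, 35/3]
R3 ← R3 + (5/4)·R2: [0, 0, 0, 0]
2 nonzero rows, so rank(M) = 2.
M has 4 columns; by rank–nullity, nullity = 4 − 2 = 2.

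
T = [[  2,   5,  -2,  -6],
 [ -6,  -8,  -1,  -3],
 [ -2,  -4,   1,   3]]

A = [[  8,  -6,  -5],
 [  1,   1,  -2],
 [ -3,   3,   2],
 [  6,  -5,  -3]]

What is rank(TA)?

2

First compute TA:
[[ -9,  17,  -6],
 [-71,  40,  53],
 [ -5,  -4,  11]]
Now row reduce the product.
R2 ← R2 − (71/9)·R1: [0, -847/9, 301/3]
R3 ← R3 − (5/9)·R1: [0, -121/9, 43/3]
R3 ← R3 − (1/7)·R2: [0, 0, 0]
2 nonzero rows, so rank(TA) = 2.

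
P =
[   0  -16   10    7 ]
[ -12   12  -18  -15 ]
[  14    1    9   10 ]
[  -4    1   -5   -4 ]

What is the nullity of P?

1

Row reduce to echelon form.
Swap R1 ↔ R2
R3 ← R3 + (7/6)·R1: [0, 15, -12, -15/2]
R4 ← R4 − (1/3)·R1: [0, -3, 1, 1]
R3 ← R3 + (15/16)·R2: [0, 0, -21/8, -15/16]
R4 ← R4 − (3/16)·R2: [0, 0, -7/8, -5/16]
R4 ← R4 − (1/3)·R3: [0, 0, 0, 0]
3 nonzero rows, so rank(P) = 3.
P has 4 columns; by rank–nullity, nullity = 4 − 3 = 1.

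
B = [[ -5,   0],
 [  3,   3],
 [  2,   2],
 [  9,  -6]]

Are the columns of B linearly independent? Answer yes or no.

yes

Row reduce B to echelon form.
R2 ← R2 + (3/5)·R1: [0, 3]
R3 ← R3 + (2/5)·R1: [0, 2]
R4 ← R4 + (9/5)·R1: [0, -6]
R3 ← R3 − (2/3)·R2: [0, 0]
R4 ← R4 + (2)·R2: [0, 0]
2 pivots among 2 columns.
Every column is a pivot column, so the columns are linearly independent.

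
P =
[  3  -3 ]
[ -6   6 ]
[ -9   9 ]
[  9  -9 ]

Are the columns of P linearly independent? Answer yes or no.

no

Row reduce P to echelon form.
R2 ← R2 + (2)·R1: [0, 0]
R3 ← R3 + (3)·R1: [0, 0]
R4 ← R4 − (3)·R1: [0, 0]
1 pivot among 2 columns.
Only 1 < 2 pivot columns, so the columns are linearly dependent.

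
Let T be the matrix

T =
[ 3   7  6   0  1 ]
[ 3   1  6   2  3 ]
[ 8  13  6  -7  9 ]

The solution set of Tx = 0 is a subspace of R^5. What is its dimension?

2

Row reduce to echelon form.
R2 ← R2 − R1: [0, -6, 0, 2, 2]
R3 ← R3 − (8/3)·R1: [0, -17/3, -10, -7, 19/3]
R3 ← R3 − (17/18)·R2: [0, 0, -10, -80/9, 40/9]
3 nonzero rows, so rank(T) = 3.
T has 5 columns; by rank–nullity, nullity = 5 − 3 = 2.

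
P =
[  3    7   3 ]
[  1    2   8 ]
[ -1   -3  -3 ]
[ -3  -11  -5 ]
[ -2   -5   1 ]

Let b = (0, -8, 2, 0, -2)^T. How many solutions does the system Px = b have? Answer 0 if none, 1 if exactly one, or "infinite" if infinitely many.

Row reduce the augmented matrix [P | b].
R2 ← R2 − (1/3)·R1: [0, -1/3, 7, -8]
R3 ← R3 + (1/3)·R1: [0, -2/3, -2, 2]
R4 ← R4 + R1: [0, -4, -2, 0]
R5 ← R5 + (2/3)·R1: [0, -1/3, 3, -2]
R3 ← R3 − (2)·R2: [0, 0, -16, 18]
R4 ← R4 − (12)·R2: [0, 0, -86, 96]
R5 ← R5 − R2: [0, 0, -4, 6]
R4 ← R4 − (43/8)·R3: [0, 0, 0, -3/4]
R5 ← R5 − (1/4)·R3: [0, 0, 0, 3/2]
R5 ← R5 + (2)·R4: [0, 0, 0, 0]
The echelon form has 4 nonzero rows; the last pivot sits in the augmented column, so rank(P) = 3 but rank([P|b]) = 4.
Since the ranks differ, the system is inconsistent.
It has no solutions.

0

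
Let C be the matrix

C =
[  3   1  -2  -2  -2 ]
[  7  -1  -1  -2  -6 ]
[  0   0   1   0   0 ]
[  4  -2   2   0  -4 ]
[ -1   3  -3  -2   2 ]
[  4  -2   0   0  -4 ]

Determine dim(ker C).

Row reduce to echelon form.
R2 ← R2 − (7/3)·R1: [0, -10/3, 11/3, 8/3, -4/3]
R4 ← R4 − (4/3)·R1: [0, -10/3, 14/3, 8/3, -4/3]
R5 ← R5 + (1/3)·R1: [0, 10/3, -11/3, -8/3, 4/3]
R6 ← R6 − (4/3)·R1: [0, -10/3, 8/3, 8/3, -4/3]
R4 ← R4 − R2: [0, 0, 1, 0, 0]
R5 ← R5 + R2: [0, 0, 0, 0, 0]
R6 ← R6 − R2: [0, 0, -1, 0, 0]
R4 ← R4 − R3: [0, 0, 0, 0, 0]
R6 ← R6 + R3: [0, 0, 0, 0, 0]
3 nonzero rows, so rank(C) = 3.
C has 5 columns; by rank–nullity, nullity = 5 − 3 = 2.

2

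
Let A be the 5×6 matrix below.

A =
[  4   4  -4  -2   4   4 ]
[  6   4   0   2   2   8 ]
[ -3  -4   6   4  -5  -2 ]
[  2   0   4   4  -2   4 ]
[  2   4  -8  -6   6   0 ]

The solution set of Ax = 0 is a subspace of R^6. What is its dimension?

Row reduce to echelon form.
R2 ← R2 − (3/2)·R1: [0, -2, 6, 5, -4, 2]
R3 ← R3 + (3/4)·R1: [0, -1, 3, 5/2, -2, 1]
R4 ← R4 − (1/2)·R1: [0, -2, 6, 5, -4, 2]
R5 ← R5 − (1/2)·R1: [0, 2, -6, -5, 4, -2]
R3 ← R3 − (1/2)·R2: [0, 0, 0, 0, 0, 0]
R4 ← R4 − R2: [0, 0, 0, 0, 0, 0]
R5 ← R5 + R2: [0, 0, 0, 0, 0, 0]
2 nonzero rows, so rank(A) = 2.
A has 6 columns; by rank–nullity, nullity = 6 − 2 = 4.

4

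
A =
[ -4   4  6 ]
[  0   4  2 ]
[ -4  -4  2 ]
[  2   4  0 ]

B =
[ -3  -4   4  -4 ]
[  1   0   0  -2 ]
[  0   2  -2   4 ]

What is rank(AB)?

First compute AB:
[[ 16,  28, -28,  32],
 [  4,   4,  -4,   0],
 [  8,  20, -20,  32],
 [ -2,  -8,   8, -16]]
Now row reduce the product.
R2 ← R2 − (1/4)·R1: [0, -3, 3, -8]
R3 ← R3 − (1/2)·R1: [0, 6, -6, 16]
R4 ← R4 + (1/8)·R1: [0, -9/2, 9/2, -12]
R3 ← R3 + (2)·R2: [0, 0, 0, 0]
R4 ← R4 − (3/2)·R2: [0, 0, 0, 0]
2 nonzero rows, so rank(AB) = 2.

2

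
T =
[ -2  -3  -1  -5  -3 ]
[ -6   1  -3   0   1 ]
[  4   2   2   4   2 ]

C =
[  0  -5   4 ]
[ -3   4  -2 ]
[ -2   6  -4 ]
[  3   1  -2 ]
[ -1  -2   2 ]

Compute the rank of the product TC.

1

First compute TC:
[[ -1,  -7,   6],
 [  2,  14, -12],
 [  0,   0,   0]]
Now row reduce the product.
R2 ← R2 + (2)·R1: [0, 0, 0]
1 nonzero row, so rank(TC) = 1.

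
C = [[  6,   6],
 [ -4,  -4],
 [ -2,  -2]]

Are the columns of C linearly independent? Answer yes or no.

Row reduce C to echelon form.
R2 ← R2 + (2/3)·R1: [0, 0]
R3 ← R3 + (1/3)·R1: [0, 0]
1 pivot among 2 columns.
Only 1 < 2 pivot columns, so the columns are linearly dependent.

no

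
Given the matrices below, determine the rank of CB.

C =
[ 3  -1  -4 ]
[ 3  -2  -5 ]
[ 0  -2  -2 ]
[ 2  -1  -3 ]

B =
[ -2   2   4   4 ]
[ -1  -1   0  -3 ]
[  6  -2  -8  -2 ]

First compute CB:
[[-29,  15,  44,  23],
 [-34,  18,  52,  28],
 [-10,   6,  16,  10],
 [-21,  11,  32,  17]]
Now row reduce the product.
R2 ← R2 − (34/29)·R1: [0, 12/29, 12/29, 30/29]
R3 ← R3 − (10/29)·R1: [0, 24/29, 24/29, 60/29]
R4 ← R4 − (21/29)·R1: [0, 4/29, 4/29, 10/29]
R3 ← R3 − (2)·R2: [0, 0, 0, 0]
R4 ← R4 − (1/3)·R2: [0, 0, 0, 0]
2 nonzero rows, so rank(CB) = 2.

2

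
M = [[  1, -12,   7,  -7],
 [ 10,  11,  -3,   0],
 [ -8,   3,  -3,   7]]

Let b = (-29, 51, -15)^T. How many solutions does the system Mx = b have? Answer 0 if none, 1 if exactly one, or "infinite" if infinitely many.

infinite

Row reduce the augmented matrix [M | b].
R2 ← R2 − (10)·R1: [0, 131, -73, 70, 341]
R3 ← R3 + (8)·R1: [0, -93, 53, -49, -247]
R3 ← R3 + (93/131)·R2: [0, 0, 154/131, 91/131, -644/131]
The echelon form has 3 nonzero rows, and every pivot lies in the first 4 columns, so rank(M) = rank([M|b]) = 3.
The system is consistent.
rank = 3 < 4 unknowns, so there are infinitely many solutions.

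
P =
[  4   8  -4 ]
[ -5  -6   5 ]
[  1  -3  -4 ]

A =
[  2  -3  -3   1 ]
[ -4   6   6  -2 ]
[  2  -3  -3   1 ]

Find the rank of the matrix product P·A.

1

First compute PA:
[[-32,  48,  48, -16],
 [ 24, -36, -36,  12],
 [  6,  -9,  -9,   3]]
Now row reduce the product.
R2 ← R2 + (3/4)·R1: [0, 0, 0, 0]
R3 ← R3 + (3/16)·R1: [0, 0, 0, 0]
1 nonzero row, so rank(PA) = 1.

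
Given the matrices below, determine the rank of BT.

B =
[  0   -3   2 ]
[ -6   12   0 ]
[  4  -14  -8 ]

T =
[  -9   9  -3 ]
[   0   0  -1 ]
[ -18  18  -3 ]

2

First compute BT:
[[-36,  36,  -3],
 [ 54, -54,   6],
 [108, -108,  26]]
Now row reduce the product.
R2 ← R2 + (3/2)·R1: [0, 0, 3/2]
R3 ← R3 + (3)·R1: [0, 0, 17]
R3 ← R3 − (34/3)·R2: [0, 0, 0]
2 nonzero rows, so rank(BT) = 2.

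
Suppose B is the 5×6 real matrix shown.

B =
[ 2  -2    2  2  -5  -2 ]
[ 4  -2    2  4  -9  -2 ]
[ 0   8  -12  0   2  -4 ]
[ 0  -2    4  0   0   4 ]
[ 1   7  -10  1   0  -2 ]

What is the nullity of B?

Row reduce to echelon form.
R2 ← R2 − (2)·R1: [0, 2, -2, 0, 1, 2]
R5 ← R5 − (1/2)·R1: [0, 8, -11, 0, 5/2, -1]
R3 ← R3 − (4)·R2: [0, 0, -4, 0, -2, -12]
R4 ← R4 + R2: [0, 0, 2, 0, 1, 6]
R5 ← R5 − (4)·R2: [0, 0, -3, 0, -3/2, -9]
R4 ← R4 + (1/2)·R3: [0, 0, 0, 0, 0, 0]
R5 ← R5 − (3/4)·R3: [0, 0, 0, 0, 0, 0]
3 nonzero rows, so rank(B) = 3.
B has 6 columns; by rank–nullity, nullity = 6 − 3 = 3.

3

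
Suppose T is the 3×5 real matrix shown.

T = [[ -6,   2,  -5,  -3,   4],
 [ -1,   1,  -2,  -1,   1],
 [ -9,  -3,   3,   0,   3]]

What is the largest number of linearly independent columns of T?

2

Row reduce to echelon form.
R2 ← R2 − (1/6)·R1: [0, 2/3, -7/6, -1/2, 1/3]
R3 ← R3 − (3/2)·R1: [0, -6, 21/2, 9/2, -3]
R3 ← R3 + (9)·R2: [0, 0, 0, 0, 0]
Echelon form has 2 nonzero rows, so rank(T) = 2.
The rank gives the maximum number of linearly independent columns: 2.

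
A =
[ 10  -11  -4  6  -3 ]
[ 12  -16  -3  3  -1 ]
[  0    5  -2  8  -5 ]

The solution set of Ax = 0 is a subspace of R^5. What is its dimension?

Row reduce to echelon form.
R2 ← R2 − (6/5)·R1: [0, -14/5, 9/5, -21/5, 13/5]
R3 ← R3 + (25/14)·R2: [0, 0, 17/14, 1/2, -5/14]
3 nonzero rows, so rank(A) = 3.
A has 5 columns; by rank–nullity, nullity = 5 − 3 = 2.

2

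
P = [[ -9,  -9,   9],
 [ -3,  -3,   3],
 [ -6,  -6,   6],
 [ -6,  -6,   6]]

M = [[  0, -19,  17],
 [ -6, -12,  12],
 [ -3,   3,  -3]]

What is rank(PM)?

First compute PM:
[[ 27, 306, -288],
 [  9, 102, -96],
 [ 18, 204, -192],
 [ 18, 204, -192]]
Now row reduce the product.
R2 ← R2 − (1/3)·R1: [0, 0, 0]
R3 ← R3 − (2/3)·R1: [0, 0, 0]
R4 ← R4 − (2/3)·R1: [0, 0, 0]
1 nonzero row, so rank(PM) = 1.

1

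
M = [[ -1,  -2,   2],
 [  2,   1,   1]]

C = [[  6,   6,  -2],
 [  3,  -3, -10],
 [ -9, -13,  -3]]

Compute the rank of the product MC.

2

First compute MC:
[[-30, -26,  16],
 [  6,  -4, -17]]
Now row reduce the product.
R2 ← R2 + (1/5)·R1: [0, -46/5, -69/5]
2 nonzero rows, so rank(MC) = 2.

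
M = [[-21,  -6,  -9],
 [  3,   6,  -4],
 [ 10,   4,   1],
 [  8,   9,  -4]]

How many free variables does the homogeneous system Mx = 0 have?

Row reduce to echelon form.
R2 ← R2 + (1/7)·R1: [0, 36/7, -37/7]
R3 ← R3 + (10/21)·R1: [0, 8/7, -23/7]
R4 ← R4 + (8/21)·R1: [0, 47/7, -52/7]
R3 ← R3 − (2/9)·R2: [0, 0, -19/9]
R4 ← R4 − (47/36)·R2: [0, 0, -19/36]
R4 ← R4 − (1/4)·R3: [0, 0, 0]
3 nonzero rows, so rank(M) = 3.
M has 3 columns; by rank–nullity, nullity = 3 − 3 = 0.

0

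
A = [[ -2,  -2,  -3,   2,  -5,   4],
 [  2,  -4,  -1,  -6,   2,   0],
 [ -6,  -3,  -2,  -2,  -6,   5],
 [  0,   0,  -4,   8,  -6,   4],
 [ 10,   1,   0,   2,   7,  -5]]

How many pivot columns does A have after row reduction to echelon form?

3

Row reduce to echelon form.
R2 ← R2 + R1: [0, -6, -4, -4, -3, 4]
R3 ← R3 − (3)·R1: [0, 3, 7, -8, 9, -7]
R5 ← R5 + (5)·R1: [0, -9, -15, 12, -18, 15]
R3 ← R3 + (1/2)·R2: [0, 0, 5, -10, 15/2, -5]
R5 ← R5 − (3/2)·R2: [0, 0, -9, 18, -27/2, 9]
R4 ← R4 + (4/5)·R3: [0, 0, 0, 0, 0, 0]
R5 ← R5 + (9/5)·R3: [0, 0, 0, 0, 0, 0]
Echelon form has 3 nonzero rows, so rank(A) = 3.
Each nonzero row contributes one pivot column: 3 pivot columns.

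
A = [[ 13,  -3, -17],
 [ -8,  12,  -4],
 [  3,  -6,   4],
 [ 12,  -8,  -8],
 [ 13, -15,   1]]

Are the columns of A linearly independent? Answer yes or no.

Row reduce A to echelon form.
R2 ← R2 + (8/13)·R1: [0, 132/13, -188/13]
R3 ← R3 − (3/13)·R1: [0, -69/13, 103/13]
R4 ← R4 − (12/13)·R1: [0, -68/13, 100/13]
R5 ← R5 − R1: [0, -12, 18]
R3 ← R3 + (23/44)·R2: [0, 0, 4/11]
R4 ← R4 + (17/33)·R2: [0, 0, 8/33]
R5 ← R5 + (13/11)·R2: [0, 0, 10/11]
R4 ← R4 − (2/3)·R3: [0, 0, 0]
R5 ← R5 − (5/2)·R3: [0, 0, 0]
3 pivots among 3 columns.
Every column is a pivot column, so the columns are linearly independent.

yes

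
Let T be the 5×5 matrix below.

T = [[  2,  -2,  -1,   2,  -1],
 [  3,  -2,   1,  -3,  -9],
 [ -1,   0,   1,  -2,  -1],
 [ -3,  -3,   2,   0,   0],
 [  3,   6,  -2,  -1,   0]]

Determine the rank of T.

Row reduce to echelon form.
R2 ← R2 − (3/2)·R1: [0, 1, 5/2, -6, -15/2]
R3 ← R3 + (1/2)·R1: [0, -1, 1/2, -1, -3/2]
R4 ← R4 + (3/2)·R1: [0, -6, 1/2, 3, -3/2]
R5 ← R5 − (3/2)·R1: [0, 9, -1/2, -4, 3/2]
R3 ← R3 + R2: [0, 0, 3, -7, -9]
R4 ← R4 + (6)·R2: [0, 0, 31/2, -33, -93/2]
R5 ← R5 − (9)·R2: [0, 0, -23, 50, 69]
R4 ← R4 − (31/6)·R3: [0, 0, 0, 19/6, 0]
R5 ← R5 + (23/3)·R3: [0, 0, 0, -11/3, 0]
R5 ← R5 + (22/19)·R4: [0, 0, 0, 0, 0]
Echelon form has 4 nonzero rows, so rank(T) = 4.

4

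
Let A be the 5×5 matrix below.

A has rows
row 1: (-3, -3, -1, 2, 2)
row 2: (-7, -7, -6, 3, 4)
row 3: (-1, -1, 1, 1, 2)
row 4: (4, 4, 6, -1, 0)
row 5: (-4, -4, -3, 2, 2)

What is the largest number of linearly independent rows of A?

Row reduce to echelon form.
R2 ← R2 − (7/3)·R1: [0, 0, -11/3, -5/3, -2/3]
R3 ← R3 − (1/3)·R1: [0, 0, 4/3, 1/3, 4/3]
R4 ← R4 + (4/3)·R1: [0, 0, 14/3, 5/3, 8/3]
R5 ← R5 − (4/3)·R1: [0, 0, -5/3, -2/3, -2/3]
R3 ← R3 + (4/11)·R2: [0, 0, 0, -3/11, 12/11]
R4 ← R4 + (14/11)·R2: [0, 0, 0, -5/11, 20/11]
R5 ← R5 − (5/11)·R2: [0, 0, 0, 1/11, -4/11]
R4 ← R4 − (5/3)·R3: [0, 0, 0, 0, 0]
R5 ← R5 + (1/3)·R3: [0, 0, 0, 0, 0]
Echelon form has 3 nonzero rows, so rank(A) = 3.
The rank gives the maximum number of linearly independent rows: 3.

3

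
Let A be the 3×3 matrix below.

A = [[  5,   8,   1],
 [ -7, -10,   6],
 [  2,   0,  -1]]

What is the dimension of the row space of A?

3

Row reduce to echelon form.
R2 ← R2 + (7/5)·R1: [0, 6/5, 37/5]
R3 ← R3 − (2/5)·R1: [0, -16/5, -7/5]
R3 ← R3 + (8/3)·R2: [0, 0, 55/3]
Echelon form has 3 nonzero rows, so rank(A) = 3.
The row space has dimension equal to the rank: 3.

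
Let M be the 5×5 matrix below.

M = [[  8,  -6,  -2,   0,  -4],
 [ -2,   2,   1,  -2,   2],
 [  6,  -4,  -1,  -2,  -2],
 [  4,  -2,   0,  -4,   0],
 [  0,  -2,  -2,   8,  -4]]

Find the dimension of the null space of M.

Row reduce to echelon form.
R2 ← R2 + (1/4)·R1: [0, 1/2, 1/2, -2, 1]
R3 ← R3 − (3/4)·R1: [0, 1/2, 1/2, -2, 1]
R4 ← R4 − (1/2)·R1: [0, 1, 1, -4, 2]
R3 ← R3 − R2: [0, 0, 0, 0, 0]
R4 ← R4 − (2)·R2: [0, 0, 0, 0, 0]
R5 ← R5 + (4)·R2: [0, 0, 0, 0, 0]
2 nonzero rows, so rank(M) = 2.
M has 5 columns; by rank–nullity, nullity = 5 − 2 = 3.

3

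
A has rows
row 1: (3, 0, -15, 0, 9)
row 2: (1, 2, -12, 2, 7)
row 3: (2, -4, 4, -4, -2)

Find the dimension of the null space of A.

3

Row reduce to echelon form.
R2 ← R2 − (1/3)·R1: [0, 2, -7, 2, 4]
R3 ← R3 − (2/3)·R1: [0, -4, 14, -4, -8]
R3 ← R3 + (2)·R2: [0, 0, 0, 0, 0]
2 nonzero rows, so rank(A) = 2.
A has 5 columns; by rank–nullity, nullity = 5 − 2 = 3.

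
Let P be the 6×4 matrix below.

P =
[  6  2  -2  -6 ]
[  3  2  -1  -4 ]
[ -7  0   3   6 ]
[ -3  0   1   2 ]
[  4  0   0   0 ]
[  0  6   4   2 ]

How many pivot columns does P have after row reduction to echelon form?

3

Row reduce to echelon form.
R2 ← R2 − (1/2)·R1: [0, 1, 0, -1]
R3 ← R3 + (7/6)·R1: [0, 7/3, 2/3, -1]
R4 ← R4 + (1/2)·R1: [0, 1, 0, -1]
R5 ← R5 − (2/3)·R1: [0, -4/3, 4/3, 4]
R3 ← R3 − (7/3)·R2: [0, 0, 2/3, 4/3]
R4 ← R4 − R2: [0, 0, 0, 0]
R5 ← R5 + (4/3)·R2: [0, 0, 4/3, 8/3]
R6 ← R6 − (6)·R2: [0, 0, 4, 8]
R5 ← R5 − (2)·R3: [0, 0, 0, 0]
R6 ← R6 − (6)·R3: [0, 0, 0, 0]
Echelon form has 3 nonzero rows, so rank(P) = 3.
Each nonzero row contributes one pivot column: 3 pivot columns.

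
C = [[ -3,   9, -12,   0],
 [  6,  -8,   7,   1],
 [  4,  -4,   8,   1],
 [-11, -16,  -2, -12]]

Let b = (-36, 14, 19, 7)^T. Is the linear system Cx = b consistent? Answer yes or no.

yes

Row reduce the augmented matrix [C | b].
R2 ← R2 + (2)·R1: [0, 10, -17, 1, -58]
R3 ← R3 + (4/3)·R1: [0, 8, -8, 1, -29]
R4 ← R4 − (11/3)·R1: [0, -49, 42, -12, 139]
R3 ← R3 − (4/5)·R2: [0, 0, 28/5, 1/5, 87/5]
R4 ← R4 + (49/10)·R2: [0, 0, -413/10, -71/10, -726/5]
R4 ← R4 + (59/8)·R3: [0, 0, 0, -45/8, -135/8]
The echelon form has 4 nonzero rows, and every pivot lies in the first 4 columns, so rank(C) = rank([C|b]) = 4.
The system is consistent.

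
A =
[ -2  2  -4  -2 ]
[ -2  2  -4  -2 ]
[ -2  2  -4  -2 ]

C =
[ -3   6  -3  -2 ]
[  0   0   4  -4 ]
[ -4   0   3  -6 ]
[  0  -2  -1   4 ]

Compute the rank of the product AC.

First compute AC:
[[ 22,  -8,   4,  12],
 [ 22,  -8,   4,  12],
 [ 22,  -8,   4,  12]]
Now row reduce the product.
R2 ← R2 − R1: [0, 0, 0, 0]
R3 ← R3 − R1: [0, 0, 0, 0]
1 nonzero row, so rank(AC) = 1.

1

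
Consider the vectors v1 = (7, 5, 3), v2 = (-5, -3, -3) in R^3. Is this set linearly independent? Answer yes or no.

yes

Form the matrix with these vectors as rows and row reduce.
R2 ← R2 + (5/7)·R1: [0, 4/7, -6/7]
2 nonzero rows, so the 2 vectors span a space of dimension 2.
Since 2 = 2, the vectors are linearly independent.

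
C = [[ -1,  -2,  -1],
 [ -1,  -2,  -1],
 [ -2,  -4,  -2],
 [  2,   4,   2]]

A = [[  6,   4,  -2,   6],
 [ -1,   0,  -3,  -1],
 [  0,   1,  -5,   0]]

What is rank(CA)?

First compute CA:
[[ -4,  -5,  13,  -4],
 [ -4,  -5,  13,  -4],
 [ -8, -10,  26,  -8],
 [  8,  10, -26,   8]]
Now row reduce the product.
R2 ← R2 − R1: [0, 0, 0, 0]
R3 ← R3 − (2)·R1: [0, 0, 0, 0]
R4 ← R4 + (2)·R1: [0, 0, 0, 0]
1 nonzero row, so rank(CA) = 1.

1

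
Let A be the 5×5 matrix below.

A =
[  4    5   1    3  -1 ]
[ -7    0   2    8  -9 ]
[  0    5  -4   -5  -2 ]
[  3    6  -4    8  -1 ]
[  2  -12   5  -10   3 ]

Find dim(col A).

Row reduce to echelon form.
R2 ← R2 + (7/4)·R1: [0, 35/4, 15/4, 53/4, -43/4]
R4 ← R4 − (3/4)·R1: [0, 9/4, -19/4, 23/4, -1/4]
R5 ← R5 − (1/2)·R1: [0, -29/2, 9/2, -23/2, 7/2]
R3 ← R3 − (4/7)·R2: [0, 0, -43/7, -88/7, 29/7]
R4 ← R4 − (9/35)·R2: [0, 0, -40/7, 82/35, 88/35]
R5 ← R5 + (58/35)·R2: [0, 0, 75/7, 366/35, -501/35]
R4 ← R4 − (40/43)·R3: [0, 0, 0, 3018/215, -288/215]
R5 ← R5 + (75/43)·R3: [0, 0, 0, -2466/215, -1524/215]
R5 ← R5 + (411/503)·R4: [0, 0, 0, 0, -4116/503]
Echelon form has 5 nonzero rows, so rank(A) = 5.
The column space has dimension equal to the rank: 5.

5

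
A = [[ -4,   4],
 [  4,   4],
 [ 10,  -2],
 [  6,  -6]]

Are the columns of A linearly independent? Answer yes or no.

Row reduce A to echelon form.
R2 ← R2 + R1: [0, 8]
R3 ← R3 + (5/2)·R1: [0, 8]
R4 ← R4 + (3/2)·R1: [0, 0]
R3 ← R3 − R2: [0, 0]
2 pivots among 2 columns.
Every column is a pivot column, so the columns are linearly independent.

yes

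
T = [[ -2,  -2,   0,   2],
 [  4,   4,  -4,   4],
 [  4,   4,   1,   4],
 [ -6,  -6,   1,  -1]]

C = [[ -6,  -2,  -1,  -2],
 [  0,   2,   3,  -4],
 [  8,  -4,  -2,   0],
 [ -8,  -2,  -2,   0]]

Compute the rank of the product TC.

First compute TC:
[[ -4,  -4,  -8,  12],
 [-88,   8,   8, -24],
 [-48, -12,  -2, -24],
 [ 52,  -2, -12,  36]]
Now row reduce the product.
R2 ← R2 − (22)·R1: [0, 96, 184, -288]
R3 ← R3 − (12)·R1: [0, 36, 94, -168]
R4 ← R4 + (13)·R1: [0, -54, -116, 192]
R3 ← R3 − (3/8)·R2: [0, 0, 25, -60]
R4 ← R4 + (9/16)·R2: [0, 0, -25/2, 30]
R4 ← R4 + (1/2)·R3: [0, 0, 0, 0]
3 nonzero rows, so rank(TC) = 3.

3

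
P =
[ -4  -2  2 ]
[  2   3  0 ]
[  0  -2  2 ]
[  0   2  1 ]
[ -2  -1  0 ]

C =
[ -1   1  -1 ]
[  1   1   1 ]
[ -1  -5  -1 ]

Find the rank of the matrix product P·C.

2

First compute PC:
[[  0, -16,   0],
 [  1,   5,   1],
 [ -4, -12,  -4],
 [  1,  -3,   1],
 [  1,  -3,   1]]
Now row reduce the product.
Swap R1 ↔ R2
R3 ← R3 + (4)·R1: [0, 8, 0]
R4 ← R4 − R1: [0, -8, 0]
R5 ← R5 − R1: [0, -8, 0]
R3 ← R3 + (1/2)·R2: [0, 0, 0]
R4 ← R4 − (1/2)·R2: [0, 0, 0]
R5 ← R5 − (1/2)·R2: [0, 0, 0]
2 nonzero rows, so rank(PC) = 2.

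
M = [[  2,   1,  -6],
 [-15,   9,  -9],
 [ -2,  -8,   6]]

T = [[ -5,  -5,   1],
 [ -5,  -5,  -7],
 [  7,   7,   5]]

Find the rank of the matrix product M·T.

First compute MT:
[[-57, -57, -35],
 [-33, -33, -123],
 [ 92,  92,  84]]
Now row reduce the product.
R2 ← R2 − (11/19)·R1: [0, 0, -1952/19]
R3 ← R3 + (92/57)·R1: [0, 0, 1568/57]
R3 ← R3 + (49/183)·R2: [0, 0, 0]
2 nonzero rows, so rank(MT) = 2.

2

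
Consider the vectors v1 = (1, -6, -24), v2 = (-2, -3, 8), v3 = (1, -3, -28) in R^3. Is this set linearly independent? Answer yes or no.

Form the matrix with these vectors as rows and row reduce.
R2 ← R2 + (2)·R1: [0, -15, -40]
R3 ← R3 − R1: [0, 3, -4]
R3 ← R3 + (1/5)·R2: [0, 0, -12]
3 nonzero rows, so the 3 vectors span a space of dimension 3.
Since 3 = 3, the vectors are linearly independent.

yes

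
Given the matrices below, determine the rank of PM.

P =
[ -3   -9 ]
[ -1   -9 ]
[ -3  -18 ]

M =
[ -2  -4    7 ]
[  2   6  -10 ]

First compute PM:
[[-12, -42,  69],
 [-16, -50,  83],
 [-30, -96, 159]]
Now row reduce the product.
R2 ← R2 − (4/3)·R1: [0, 6, -9]
R3 ← R3 − (5/2)·R1: [0, 9, -27/2]
R3 ← R3 − (3/2)·R2: [0, 0, 0]
2 nonzero rows, so rank(PM) = 2.

2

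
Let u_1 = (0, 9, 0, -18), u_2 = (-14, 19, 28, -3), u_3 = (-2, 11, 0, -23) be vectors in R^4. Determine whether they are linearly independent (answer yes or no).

Form the matrix with these vectors as rows and row reduce.
Swap R1 ↔ R2
R3 ← R3 − (1/7)·R1: [0, 58/7, -4, -158/7]
R3 ← R3 − (58/63)·R2: [0, 0, -4, -6]
3 nonzero rows, so the 3 vectors span a space of dimension 3.
Since 3 = 3, the vectors are linearly independent.

yes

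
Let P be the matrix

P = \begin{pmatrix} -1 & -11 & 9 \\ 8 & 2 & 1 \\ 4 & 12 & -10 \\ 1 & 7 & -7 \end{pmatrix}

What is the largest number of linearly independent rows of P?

Row reduce to echelon form.
R2 ← R2 + (8)·R1: [0, -86, 73]
R3 ← R3 + (4)·R1: [0, -32, 26]
R4 ← R4 + R1: [0, -4, 2]
R3 ← R3 − (16/43)·R2: [0, 0, -50/43]
R4 ← R4 − (2/43)·R2: [0, 0, -60/43]
R4 ← R4 − (6/5)·R3: [0, 0, 0]
Echelon form has 3 nonzero rows, so rank(P) = 3.
The rank gives the maximum number of linearly independent rows: 3.

3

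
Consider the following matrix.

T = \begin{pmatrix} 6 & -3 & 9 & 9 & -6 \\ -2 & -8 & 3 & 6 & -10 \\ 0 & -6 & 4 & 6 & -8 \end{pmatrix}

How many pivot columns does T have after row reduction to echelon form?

Row reduce to echelon form.
R2 ← R2 + (1/3)·R1: [0, -9, 6, 9, -12]
R3 ← R3 − (2/3)·R2: [0, 0, 0, 0, 0]
Echelon form has 2 nonzero rows, so rank(T) = 2.
Each nonzero row contributes one pivot column: 2 pivot columns.

2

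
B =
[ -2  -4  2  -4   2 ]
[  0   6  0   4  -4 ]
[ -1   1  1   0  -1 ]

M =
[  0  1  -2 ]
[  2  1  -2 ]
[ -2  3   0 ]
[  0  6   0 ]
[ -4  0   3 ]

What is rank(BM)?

First compute BM:
[[-20, -24,  18],
 [ 28,  30, -24],
 [  4,   3,  -3]]
Now row reduce the product.
R2 ← R2 + (7/5)·R1: [0, -18/5, 6/5]
R3 ← R3 + (1/5)·R1: [0, -9/5, 3/5]
R3 ← R3 − (1/2)·R2: [0, 0, 0]
2 nonzero rows, so rank(BM) = 2.

2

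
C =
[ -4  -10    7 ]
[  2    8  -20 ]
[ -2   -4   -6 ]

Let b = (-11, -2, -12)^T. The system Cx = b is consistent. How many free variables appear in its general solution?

0

Row reduce the augmented matrix [C | b].
R2 ← R2 + (1/2)·R1: [0, 3, -33/2, -15/2]
R3 ← R3 − (1/2)·R1: [0, 1, -19/2, -13/2]
R3 ← R3 − (1/3)·R2: [0, 0, -4, -4]
The echelon form has 3 nonzero rows, and every pivot lies in the first 3 columns, so rank(C) = rank([C|b]) = 3.
The system is consistent.
Free variables = (unknowns) − (rank) = 3 − 3 = 0.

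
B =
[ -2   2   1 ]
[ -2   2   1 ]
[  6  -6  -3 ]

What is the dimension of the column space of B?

Row reduce to echelon form.
R2 ← R2 − R1: [0, 0, 0]
R3 ← R3 + (3)·R1: [0, 0, 0]
Echelon form has 1 nonzero row, so rank(B) = 1.
The column space has dimension equal to the rank: 1.

1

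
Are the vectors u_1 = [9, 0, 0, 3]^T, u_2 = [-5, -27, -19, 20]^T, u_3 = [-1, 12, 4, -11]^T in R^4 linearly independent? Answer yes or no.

yes

Form the matrix with these vectors as rows and row reduce.
R2 ← R2 + (5/9)·R1: [0, -27, -19, 65/3]
R3 ← R3 + (1/9)·R1: [0, 12, 4, -32/3]
R3 ← R3 + (4/9)·R2: [0, 0, -40/9, -28/27]
3 nonzero rows, so the 3 vectors span a space of dimension 3.
Since 3 = 3, the vectors are linearly independent.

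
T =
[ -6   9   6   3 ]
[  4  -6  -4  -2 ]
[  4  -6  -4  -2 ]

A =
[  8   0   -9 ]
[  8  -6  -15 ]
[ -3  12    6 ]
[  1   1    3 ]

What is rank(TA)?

First compute TA:
[[  9,  21, -36],
 [ -6, -14,  24],
 [ -6, -14,  24]]
Now row reduce the product.
R2 ← R2 + (2/3)·R1: [0, 0, 0]
R3 ← R3 + (2/3)·R1: [0, 0, 0]
1 nonzero row, so rank(TA) = 1.

1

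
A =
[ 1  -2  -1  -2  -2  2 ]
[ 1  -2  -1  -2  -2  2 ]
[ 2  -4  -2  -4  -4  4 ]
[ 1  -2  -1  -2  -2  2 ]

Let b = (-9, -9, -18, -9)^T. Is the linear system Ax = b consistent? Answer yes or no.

yes

Row reduce the augmented matrix [A | b].
R2 ← R2 − R1: [0, 0, 0, 0, 0, 0, 0]
R3 ← R3 − (2)·R1: [0, 0, 0, 0, 0, 0, 0]
R4 ← R4 − R1: [0, 0, 0, 0, 0, 0, 0]
The echelon form has 1 nonzero rows, and every pivot lies in the first 6 columns, so rank(A) = rank([A|b]) = 1.
The system is consistent.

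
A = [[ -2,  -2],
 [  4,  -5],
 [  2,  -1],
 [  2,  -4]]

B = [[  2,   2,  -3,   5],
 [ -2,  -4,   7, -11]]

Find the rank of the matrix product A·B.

2

First compute AB:
[[  0,   4,  -8,  12],
 [ 18,  28, -47,  75],
 [  6,   8, -13,  21],
 [ 12,  20, -34,  54]]
Now row reduce the product.
Swap R1 ↔ R2
R3 ← R3 − (1/3)·R1: [0, -4/3, 8/3, -4]
R4 ← R4 − (2/3)·R1: [0, 4/3, -8/3, 4]
R3 ← R3 + (1/3)·R2: [0, 0, 0, 0]
R4 ← R4 − (1/3)·R2: [0, 0, 0, 0]
2 nonzero rows, so rank(AB) = 2.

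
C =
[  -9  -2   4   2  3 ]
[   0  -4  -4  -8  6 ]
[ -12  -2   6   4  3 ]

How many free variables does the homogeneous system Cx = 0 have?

Row reduce to echelon form.
R3 ← R3 − (4/3)·R1: [0, 2/3, 2/3, 4/3, -1]
R3 ← R3 + (1/6)·R2: [0, 0, 0, 0, 0]
2 nonzero rows, so rank(C) = 2.
C has 5 columns; by rank–nullity, nullity = 5 − 2 = 3.

3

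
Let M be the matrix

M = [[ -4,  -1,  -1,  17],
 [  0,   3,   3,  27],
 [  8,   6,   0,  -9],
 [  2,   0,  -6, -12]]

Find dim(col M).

Row reduce to echelon form.
R3 ← R3 + (2)·R1: [0, 4, -2, 25]
R4 ← R4 + (1/2)·R1: [0, -1/2, -13/2, -7/2]
R3 ← R3 − (4/3)·R2: [0, 0, -6, -11]
R4 ← R4 + (1/6)·R2: [0, 0, -6, 1]
R4 ← R4 − R3: [0, 0, 0, 12]
Echelon form has 4 nonzero rows, so rank(M) = 4.
The column space has dimension equal to the rank: 4.

4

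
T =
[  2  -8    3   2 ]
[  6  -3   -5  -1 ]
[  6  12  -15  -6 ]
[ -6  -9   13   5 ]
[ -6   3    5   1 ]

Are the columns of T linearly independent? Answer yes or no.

no

Row reduce T to echelon form.
R2 ← R2 − (3)·R1: [0, 21, -14, -7]
R3 ← R3 − (3)·R1: [0, 36, -24, -12]
R4 ← R4 + (3)·R1: [0, -33, 22, 11]
R5 ← R5 + (3)·R1: [0, -21, 14, 7]
R3 ← R3 − (12/7)·R2: [0, 0, 0, 0]
R4 ← R4 + (11/7)·R2: [0, 0, 0, 0]
R5 ← R5 + R2: [0, 0, 0, 0]
2 pivots among 4 columns.
Only 2 < 4 pivot columns, so the columns are linearly dependent.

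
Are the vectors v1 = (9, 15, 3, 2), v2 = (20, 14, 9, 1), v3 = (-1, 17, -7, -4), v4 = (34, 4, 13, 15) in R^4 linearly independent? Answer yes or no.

Form the matrix with these vectors as rows and row reduce.
R2 ← R2 − (20/9)·R1: [0, -58/3, 7/3, -31/9]
R3 ← R3 + (1/9)·R1: [0, 56/3, -20/3, -34/9]
R4 ← R4 − (34/9)·R1: [0, -158/3, 5/3, 67/9]
R3 ← R3 + (28/29)·R2: [0, 0, -128/29, -206/29]
R4 ← R4 − (79/29)·R2: [0, 0, -136/29, 488/29]
R4 ← R4 − (17/16)·R3: [0, 0, 0, 195/8]
4 nonzero rows, so the 4 vectors span a space of dimension 4.
Since 4 = 4, the vectors are linearly independent.

yes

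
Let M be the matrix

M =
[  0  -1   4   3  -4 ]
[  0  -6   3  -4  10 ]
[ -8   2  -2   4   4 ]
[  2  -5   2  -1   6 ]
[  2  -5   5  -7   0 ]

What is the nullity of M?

Row reduce to echelon form.
Swap R1 ↔ R3
R4 ← R4 + (1/4)·R1: [0, -9/2, 3/2, 0, 7]
R5 ← R5 + (1/4)·R1: [0, -9/2, 9/2, -6, 1]
R3 ← R3 − (1/6)·R2: [0, 0, 7/2, 11/3, -17/3]
R4 ← R4 − (3/4)·R2: [0, 0, -3/4, 3, -1/2]
R5 ← R5 − (3/4)·R2: [0, 0, 9/4, -3, -13/2]
R4 ← R4 + (3/14)·R3: [0, 0, 0, 53/14, -12/7]
R5 ← R5 − (9/14)·R3: [0, 0, 0, -75/14, -20/7]
R5 ← R5 + (75/53)·R4: [0, 0, 0, 0, -280/53]
5 nonzero rows, so rank(M) = 5.
M has 5 columns; by rank–nullity, nullity = 5 − 5 = 0.

0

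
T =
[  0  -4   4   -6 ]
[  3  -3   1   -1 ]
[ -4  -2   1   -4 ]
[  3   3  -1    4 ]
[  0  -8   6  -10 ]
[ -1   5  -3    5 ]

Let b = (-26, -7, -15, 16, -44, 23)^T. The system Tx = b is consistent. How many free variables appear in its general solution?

1

Row reduce the augmented matrix [T | b].
Swap R1 ↔ R2
R3 ← R3 + (4/3)·R1: [0, -6, 7/3, -16/3, -73/3]
R4 ← R4 − R1: [0, 6, -2, 5, 23]
R6 ← R6 + (1/3)·R1: [0, 4, -8/3, 14/3, 62/3]
R3 ← R3 − (3/2)·R2: [0, 0, -11/3, 11/3, 44/3]
R4 ← R4 + (3/2)·R2: [0, 0, 4, -4, -16]
R5 ← R5 − (2)·R2: [0, 0, -2, 2, 8]
R6 ← R6 + R2: [0, 0, 4/3, -4/3, -16/3]
R4 ← R4 + (12/11)·R3: [0, 0, 0, 0, 0]
R5 ← R5 − (6/11)·R3: [0, 0, 0, 0, 0]
R6 ← R6 + (4/11)·R3: [0, 0, 0, 0, 0]
The echelon form has 3 nonzero rows, and every pivot lies in the first 4 columns, so rank(T) = rank([T|b]) = 3.
The system is consistent.
Free variables = (unknowns) − (rank) = 4 − 3 = 1.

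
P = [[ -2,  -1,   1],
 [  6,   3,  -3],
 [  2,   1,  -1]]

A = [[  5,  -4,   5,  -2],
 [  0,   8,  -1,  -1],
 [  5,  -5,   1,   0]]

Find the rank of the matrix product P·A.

1

First compute PA:
[[ -5,  -5,  -8,   5],
 [ 15,  15,  24, -15],
 [  5,   5,   8,  -5]]
Now row reduce the product.
R2 ← R2 + (3)·R1: [0, 0, 0, 0]
R3 ← R3 + R1: [0, 0, 0, 0]
1 nonzero row, so rank(PA) = 1.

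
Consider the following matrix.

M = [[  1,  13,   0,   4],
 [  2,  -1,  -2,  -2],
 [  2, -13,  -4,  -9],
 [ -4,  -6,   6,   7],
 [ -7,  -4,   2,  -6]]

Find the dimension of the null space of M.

1

Row reduce to echelon form.
R2 ← R2 − (2)·R1: [0, -27, -2, -10]
R3 ← R3 − (2)·R1: [0, -39, -4, -17]
R4 ← R4 + (4)·R1: [0, 46, 6, 23]
R5 ← R5 + (7)·R1: [0, 87, 2, 22]
R3 ← R3 − (13/9)·R2: [0, 0, -10/9, -23/9]
R4 ← R4 + (46/27)·R2: [0, 0, 70/27, 161/27]
R5 ← R5 + (29/9)·R2: [0, 0, -40/9, -92/9]
R4 ← R4 + (7/3)·R3: [0, 0, 0, 0]
R5 ← R5 − (4)·R3: [0, 0, 0, 0]
3 nonzero rows, so rank(M) = 3.
M has 4 columns; by rank–nullity, nullity = 4 − 3 = 1.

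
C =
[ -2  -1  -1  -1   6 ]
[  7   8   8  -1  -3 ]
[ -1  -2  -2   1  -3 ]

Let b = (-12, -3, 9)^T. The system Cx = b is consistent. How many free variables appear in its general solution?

Row reduce the augmented matrix [C | b].
R2 ← R2 + (7/2)·R1: [0, 9/2, 9/2, -9/2, 18, -45]
R3 ← R3 − (1/2)·R1: [0, -3/2, -3/2, 3/2, -6, 15]
R3 ← R3 + (1/3)·R2: [0, 0, 0, 0, 0, 0]
The echelon form has 2 nonzero rows, and every pivot lies in the first 5 columns, so rank(C) = rank([C|b]) = 2.
The system is consistent.
Free variables = (unknowns) − (rank) = 5 − 2 = 3.

3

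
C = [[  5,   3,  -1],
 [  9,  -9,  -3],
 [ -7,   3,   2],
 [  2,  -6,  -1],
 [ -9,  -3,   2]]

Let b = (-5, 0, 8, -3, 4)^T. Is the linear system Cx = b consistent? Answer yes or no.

Row reduce the augmented matrix [C | b].
R2 ← R2 − (9/5)·R1: [0, -72/5, -6/5, 9]
R3 ← R3 + (7/5)·R1: [0, 36/5, 3/5, 1]
R4 ← R4 − (2/5)·R1: [0, -36/5, -3/5, -1]
R5 ← R5 + (9/5)·R1: [0, 12/5, 1/5, -5]
R3 ← R3 + (1/2)·R2: [0, 0, 0, 11/2]
R4 ← R4 − (1/2)·R2: [0, 0, 0, -11/2]
R5 ← R5 + (1/6)·R2: [0, 0, 0, -7/2]
R4 ← R4 + R3: [0, 0, 0, 0]
R5 ← R5 + (7/11)·R3: [0, 0, 0, 0]
The echelon form has 3 nonzero rows; the last pivot sits in the augmented column, so rank(C) = 2 but rank([C|b]) = 3.
Since the ranks differ, the system is inconsistent.

no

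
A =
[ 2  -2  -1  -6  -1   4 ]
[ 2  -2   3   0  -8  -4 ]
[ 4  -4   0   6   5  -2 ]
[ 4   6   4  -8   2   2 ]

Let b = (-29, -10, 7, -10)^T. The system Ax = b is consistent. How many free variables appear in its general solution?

Row reduce the augmented matrix [A | b].
R2 ← R2 − R1: [0, 0, 4, 6, -7, -8, 19]
R3 ← R3 − (2)·R1: [0, 0, 2, 18, 7, -10, 65]
R4 ← R4 − (2)·R1: [0, 10, 6, 4, 4, -6, 48]
Swap R2 ↔ R4
R4 ← R4 − (2)·R3: [0, 0, 0, -30, -21, 12, -111]
The echelon form has 4 nonzero rows, and every pivot lies in the first 6 columns, so rank(A) = rank([A|b]) = 4.
The system is consistent.
Free variables = (unknowns) − (rank) = 6 − 4 = 2.

2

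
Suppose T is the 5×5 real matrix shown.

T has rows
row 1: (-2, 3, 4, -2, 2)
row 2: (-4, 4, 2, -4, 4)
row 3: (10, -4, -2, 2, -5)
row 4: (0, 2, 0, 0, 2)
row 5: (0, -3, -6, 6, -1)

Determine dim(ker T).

1

Row reduce to echelon form.
R2 ← R2 − (2)·R1: [0, -2, -6, 0, 0]
R3 ← R3 + (5)·R1: [0, 11, 18, -8, 5]
R3 ← R3 + (11/2)·R2: [0, 0, -15, -8, 5]
R4 ← R4 + R2: [0, 0, -6, 0, 2]
R5 ← R5 − (3/2)·R2: [0, 0, 3, 6, -1]
R4 ← R4 − (2/5)·R3: [0, 0, 0, 16/5, 0]
R5 ← R5 + (1/5)·R3: [0, 0, 0, 22/5, 0]
R5 ← R5 − (11/8)·R4: [0, 0, 0, 0, 0]
4 nonzero rows, so rank(T) = 4.
T has 5 columns; by rank–nullity, nullity = 5 − 4 = 1.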